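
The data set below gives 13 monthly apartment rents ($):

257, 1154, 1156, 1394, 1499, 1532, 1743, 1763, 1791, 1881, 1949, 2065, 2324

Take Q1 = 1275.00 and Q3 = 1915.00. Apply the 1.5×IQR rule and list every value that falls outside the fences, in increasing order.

IQR = Q3 − Q1 = 1915.00 − 1275.00 = 640.00.
Lower fence = Q1 − 1.5·IQR = 1275.00 − 960.00 = 315.00.
Upper fence = Q3 + 1.5·IQR = 1915.00 + 960.00 = 2875.00.
257 < 315.00 → outlier.
All remaining values lie within [315.00, 2875.00].

257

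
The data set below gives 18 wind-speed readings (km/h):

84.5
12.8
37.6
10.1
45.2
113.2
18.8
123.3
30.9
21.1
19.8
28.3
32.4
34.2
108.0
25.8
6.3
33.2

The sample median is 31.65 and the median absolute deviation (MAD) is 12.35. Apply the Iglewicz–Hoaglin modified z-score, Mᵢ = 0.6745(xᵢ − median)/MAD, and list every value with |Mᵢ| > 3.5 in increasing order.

|Mᵢ| > 3.5 ⇔ |xᵢ − 31.65| > 3.5·12.35/0.6745 = 64.08.
So outliers lie outside [-32.43, 95.73].
108.0: M = 4.17 → outlier.
113.2: M = 4.45 → outlier.
123.3: M = 5.01 → outlier.

108.0, 113.2, 123.3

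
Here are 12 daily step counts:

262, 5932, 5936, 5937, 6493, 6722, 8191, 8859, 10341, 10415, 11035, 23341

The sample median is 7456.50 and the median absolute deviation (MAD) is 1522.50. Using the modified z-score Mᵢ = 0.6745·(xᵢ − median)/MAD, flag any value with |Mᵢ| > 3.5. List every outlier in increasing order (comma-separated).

|Mᵢ| > 3.5 ⇔ |xᵢ − 7456.50| > 3.5·1522.50/0.6745 = 7900.30.
So outliers lie outside [-443.80, 15356.80].
23341: M = 7.04 → outlier.

23341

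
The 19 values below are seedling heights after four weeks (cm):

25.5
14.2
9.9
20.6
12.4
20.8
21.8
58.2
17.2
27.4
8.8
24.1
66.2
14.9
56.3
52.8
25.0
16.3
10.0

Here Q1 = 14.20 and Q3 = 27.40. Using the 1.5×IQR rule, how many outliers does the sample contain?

IQR = 13.20; fences at 14.20 − 19.80 = -5.60 and 27.40 + 19.80 = 47.20.
Outside the cutoffs: 52.8, 56.3, 58.2, 66.2.

4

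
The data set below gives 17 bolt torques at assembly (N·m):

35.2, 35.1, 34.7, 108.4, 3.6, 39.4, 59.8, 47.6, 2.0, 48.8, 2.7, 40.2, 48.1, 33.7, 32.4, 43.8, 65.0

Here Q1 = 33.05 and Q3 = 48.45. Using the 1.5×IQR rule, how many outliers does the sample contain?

4

IQR = 15.40; fences at 33.05 − 23.10 = 9.95 and 48.45 + 23.10 = 71.55.
Outside the cutoffs: 2.0, 2.7, 3.6, 108.4.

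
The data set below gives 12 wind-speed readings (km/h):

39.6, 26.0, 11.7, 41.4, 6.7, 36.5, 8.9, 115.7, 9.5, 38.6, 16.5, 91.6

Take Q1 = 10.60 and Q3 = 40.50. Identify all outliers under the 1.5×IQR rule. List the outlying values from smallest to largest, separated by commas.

IQR = Q3 − Q1 = 40.50 − 10.60 = 29.90.
Lower fence = Q1 − 1.5·IQR = 10.60 − 44.85 = -34.25.
Upper fence = Q3 + 1.5·IQR = 40.50 + 44.85 = 85.35.
91.6 > 85.35 → outlier.
115.7 > 85.35 → outlier.
All remaining values lie within [-34.25, 85.35].

91.6, 115.7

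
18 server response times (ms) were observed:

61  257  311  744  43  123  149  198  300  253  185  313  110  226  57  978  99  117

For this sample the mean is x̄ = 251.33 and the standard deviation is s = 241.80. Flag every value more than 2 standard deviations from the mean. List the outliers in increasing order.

744, 978

Cutoffs at x̄ ± 2s: 251.33 ± 2·241.80 = [-232.27, 734.93].
744: z = 2.04, |z| > 2 → outlier.
978: z = 3.01, |z| > 2 → outlier.
Every other value lies within [-232.27, 734.93].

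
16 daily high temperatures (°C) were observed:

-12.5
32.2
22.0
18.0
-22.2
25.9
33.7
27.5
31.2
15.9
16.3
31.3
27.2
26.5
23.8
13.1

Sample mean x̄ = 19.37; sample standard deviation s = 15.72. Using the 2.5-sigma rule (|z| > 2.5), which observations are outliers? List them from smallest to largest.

-22.2

Cutoffs at x̄ ± 2.5s: 19.37 ± 2.5·15.72 = [-19.93, 58.67].
-22.2: z = -2.64, |z| > 2.5 → outlier.
Every other value lies within [-19.93, 58.67].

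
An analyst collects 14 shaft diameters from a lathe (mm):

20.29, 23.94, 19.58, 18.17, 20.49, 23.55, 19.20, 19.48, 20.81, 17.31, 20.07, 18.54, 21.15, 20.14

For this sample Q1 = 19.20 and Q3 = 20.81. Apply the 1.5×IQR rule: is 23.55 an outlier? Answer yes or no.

IQR = Q3 − Q1 = 20.81 − 19.20 = 1.61.
Lower fence = Q1 − 1.5·IQR = 19.20 − 2.415 = 16.785.
Upper fence = Q3 + 1.5·IQR = 20.81 + 2.415 = 23.225.
23.55 lies above the upper fence.

yes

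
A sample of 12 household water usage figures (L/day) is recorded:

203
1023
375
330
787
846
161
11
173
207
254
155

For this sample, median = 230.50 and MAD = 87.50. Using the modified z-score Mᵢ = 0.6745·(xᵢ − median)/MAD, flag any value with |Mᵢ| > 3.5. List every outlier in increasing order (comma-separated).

|Mᵢ| > 3.5 ⇔ |xᵢ − 230.50| > 3.5·87.50/0.6745 = 454.04.
So outliers lie outside [-223.54, 684.54].
787: M = 4.29 → outlier.
846: M = 4.74 → outlier.
1023: M = 6.11 → outlier.

787, 846, 1023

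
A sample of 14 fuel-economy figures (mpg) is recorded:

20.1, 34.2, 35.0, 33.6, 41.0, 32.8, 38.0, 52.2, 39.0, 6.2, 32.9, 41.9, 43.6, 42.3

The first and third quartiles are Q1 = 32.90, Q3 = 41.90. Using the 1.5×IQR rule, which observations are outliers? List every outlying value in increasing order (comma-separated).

IQR = Q3 − Q1 = 41.90 − 32.90 = 9.00.
Lower fence = Q1 − 1.5·IQR = 32.90 − 13.50 = 19.40.
Upper fence = Q3 + 1.5·IQR = 41.90 + 13.50 = 55.40.
6.2 < 19.40 → outlier.
All remaining values lie within [19.40, 55.40].

6.2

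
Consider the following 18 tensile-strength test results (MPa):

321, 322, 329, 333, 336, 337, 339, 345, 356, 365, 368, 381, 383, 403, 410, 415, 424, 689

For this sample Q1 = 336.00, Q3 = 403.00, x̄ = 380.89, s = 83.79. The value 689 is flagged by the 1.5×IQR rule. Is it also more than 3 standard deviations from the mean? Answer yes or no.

z = (689 − 380.89) / 83.79 = 3.68.
|z| = 3.68 > 3.

yes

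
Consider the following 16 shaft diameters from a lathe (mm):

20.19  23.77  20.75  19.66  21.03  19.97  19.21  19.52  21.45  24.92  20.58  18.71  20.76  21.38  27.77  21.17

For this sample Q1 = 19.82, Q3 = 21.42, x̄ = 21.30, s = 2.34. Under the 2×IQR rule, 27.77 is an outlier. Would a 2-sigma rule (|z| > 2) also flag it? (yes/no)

z = (27.77 − 21.30) / 2.34 = 2.76.
|z| = 2.76 > 2.

yes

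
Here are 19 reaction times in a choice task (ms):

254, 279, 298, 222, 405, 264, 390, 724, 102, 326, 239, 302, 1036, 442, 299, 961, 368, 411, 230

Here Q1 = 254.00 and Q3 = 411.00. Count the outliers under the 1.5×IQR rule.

IQR = 157.00; fences at 254.00 − 235.50 = 18.50 and 411.00 + 235.50 = 646.50.
Outside the cutoffs: 724, 961, 1036.

3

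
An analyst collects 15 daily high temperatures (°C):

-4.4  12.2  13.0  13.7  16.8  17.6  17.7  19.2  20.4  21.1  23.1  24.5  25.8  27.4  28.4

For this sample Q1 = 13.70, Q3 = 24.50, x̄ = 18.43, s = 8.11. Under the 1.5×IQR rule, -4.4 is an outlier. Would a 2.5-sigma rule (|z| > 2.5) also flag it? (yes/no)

z = (-4.4 − 18.43) / 8.11 = -2.82.
|z| = 2.82 > 2.5.

yes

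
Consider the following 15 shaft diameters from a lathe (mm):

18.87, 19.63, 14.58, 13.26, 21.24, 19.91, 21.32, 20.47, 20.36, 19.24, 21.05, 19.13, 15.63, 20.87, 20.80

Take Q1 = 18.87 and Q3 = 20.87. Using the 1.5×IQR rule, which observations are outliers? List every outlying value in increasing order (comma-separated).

13.26, 14.58, 15.63

IQR = Q3 − Q1 = 20.87 − 18.87 = 2.00.
Lower fence = Q1 − 1.5·IQR = 18.87 − 3.00 = 15.87.
Upper fence = Q3 + 1.5·IQR = 20.87 + 3.00 = 23.87.
13.26 < 15.87 → outlier.
14.58 < 15.87 → outlier.
15.63 < 15.87 → outlier.
All remaining values lie within [15.87, 23.87].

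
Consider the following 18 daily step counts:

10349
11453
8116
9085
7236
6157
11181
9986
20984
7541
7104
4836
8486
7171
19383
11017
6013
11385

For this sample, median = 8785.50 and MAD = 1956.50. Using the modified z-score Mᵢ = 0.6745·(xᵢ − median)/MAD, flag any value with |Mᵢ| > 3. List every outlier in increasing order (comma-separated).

|Mᵢ| > 3 ⇔ |xᵢ − 8785.50| > 3·1956.50/0.6745 = 8702.00.
So outliers lie outside [83.50, 17487.50].
19383: M = 3.65 → outlier.
20984: M = 4.21 → outlier.

19383, 20984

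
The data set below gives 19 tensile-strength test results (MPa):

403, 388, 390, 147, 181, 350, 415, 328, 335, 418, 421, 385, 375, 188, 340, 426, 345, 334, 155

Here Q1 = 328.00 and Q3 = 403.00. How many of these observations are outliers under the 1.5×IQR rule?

IQR = 75.00; fences at 328.00 − 112.50 = 215.50 and 403.00 + 112.50 = 515.50.
Outside the cutoffs: 147, 155, 181, 188.

4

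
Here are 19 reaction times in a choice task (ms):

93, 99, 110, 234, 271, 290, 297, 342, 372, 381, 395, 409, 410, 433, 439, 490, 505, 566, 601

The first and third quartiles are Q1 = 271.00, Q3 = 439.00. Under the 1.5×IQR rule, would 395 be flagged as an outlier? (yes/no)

no

IQR = Q3 − Q1 = 439.00 − 271.00 = 168.00.
Lower fence = Q1 − 1.5·IQR = 271.00 − 252.00 = 19.00.
Upper fence = Q3 + 1.5·IQR = 439.00 + 252.00 = 691.00.
395 lies within [19.00, 691.00].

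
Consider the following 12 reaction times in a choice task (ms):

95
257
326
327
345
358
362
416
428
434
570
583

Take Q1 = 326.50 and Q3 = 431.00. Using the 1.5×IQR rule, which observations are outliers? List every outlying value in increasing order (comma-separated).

95

IQR = Q3 − Q1 = 431.00 − 326.50 = 104.50.
Lower fence = Q1 − 1.5·IQR = 326.50 − 156.75 = 169.75.
Upper fence = Q3 + 1.5·IQR = 431.00 + 156.75 = 587.75.
95 < 169.75 → outlier.
All remaining values lie within [169.75, 587.75].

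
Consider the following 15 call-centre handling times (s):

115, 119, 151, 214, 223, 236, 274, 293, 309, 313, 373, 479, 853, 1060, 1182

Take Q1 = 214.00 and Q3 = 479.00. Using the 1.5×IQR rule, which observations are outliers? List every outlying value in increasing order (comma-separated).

1060, 1182

IQR = Q3 − Q1 = 479.00 − 214.00 = 265.00.
Lower fence = Q1 − 1.5·IQR = 214.00 − 397.50 = -183.50.
Upper fence = Q3 + 1.5·IQR = 479.00 + 397.50 = 876.50.
1060 > 876.50 → outlier.
1182 > 876.50 → outlier.
All remaining values lie within [-183.50, 876.50].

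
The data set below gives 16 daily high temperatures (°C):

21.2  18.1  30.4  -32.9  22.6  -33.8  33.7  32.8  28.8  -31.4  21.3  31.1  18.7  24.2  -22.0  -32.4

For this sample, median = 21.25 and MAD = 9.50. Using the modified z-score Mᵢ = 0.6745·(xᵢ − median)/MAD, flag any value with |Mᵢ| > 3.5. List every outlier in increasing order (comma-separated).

|Mᵢ| > 3.5 ⇔ |xᵢ − 21.25| > 3.5·9.50/0.6745 = 49.30.
So outliers lie outside [-28.05, 70.55].
-33.8: M = -3.91 → outlier.
-32.9: M = -3.84 → outlier.
-32.4: M = -3.81 → outlier.
-31.4: M = -3.74 → outlier.

-33.8, -32.9, -32.4, -31.4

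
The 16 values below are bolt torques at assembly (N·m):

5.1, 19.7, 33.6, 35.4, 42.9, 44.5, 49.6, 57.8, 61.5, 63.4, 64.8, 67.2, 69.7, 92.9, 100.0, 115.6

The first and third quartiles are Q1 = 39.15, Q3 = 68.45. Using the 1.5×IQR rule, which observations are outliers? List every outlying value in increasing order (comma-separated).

IQR = Q3 − Q1 = 68.45 − 39.15 = 29.30.
Lower fence = Q1 − 1.5·IQR = 39.15 − 43.95 = -4.80.
Upper fence = Q3 + 1.5·IQR = 68.45 + 43.95 = 112.40.
115.6 > 112.40 → outlier.
All remaining values lie within [-4.80, 112.40].

115.6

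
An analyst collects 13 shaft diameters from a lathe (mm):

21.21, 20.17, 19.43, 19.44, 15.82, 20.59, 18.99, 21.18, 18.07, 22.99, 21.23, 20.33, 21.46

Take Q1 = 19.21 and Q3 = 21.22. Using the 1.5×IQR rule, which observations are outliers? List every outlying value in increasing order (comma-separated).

IQR = Q3 − Q1 = 21.22 − 19.21 = 2.01.
Lower fence = Q1 − 1.5·IQR = 19.21 − 3.015 = 16.195.
Upper fence = Q3 + 1.5·IQR = 21.22 + 3.015 = 24.235.
15.82 < 16.195 → outlier.
All remaining values lie within [16.195, 24.235].

15.82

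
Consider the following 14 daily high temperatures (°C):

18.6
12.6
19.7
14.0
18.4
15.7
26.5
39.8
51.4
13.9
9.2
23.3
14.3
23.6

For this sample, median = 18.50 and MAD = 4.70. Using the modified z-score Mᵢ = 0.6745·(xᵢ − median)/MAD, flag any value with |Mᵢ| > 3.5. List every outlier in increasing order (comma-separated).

|Mᵢ| > 3.5 ⇔ |xᵢ − 18.50| > 3.5·4.70/0.6745 = 24.39.
So outliers lie outside [-5.89, 42.89].
51.4: M = 4.72 → outlier.

51.4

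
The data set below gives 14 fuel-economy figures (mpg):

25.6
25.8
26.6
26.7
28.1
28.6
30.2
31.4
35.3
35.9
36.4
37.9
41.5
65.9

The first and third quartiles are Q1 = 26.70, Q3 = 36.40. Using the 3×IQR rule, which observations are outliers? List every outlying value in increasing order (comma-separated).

IQR = Q3 − Q1 = 36.40 − 26.70 = 9.70.
Lower fence = Q1 − 3·IQR = 26.70 − 29.10 = -2.40.
Upper fence = Q3 + 3·IQR = 36.40 + 29.10 = 65.50.
65.9 > 65.50 → outlier.
All remaining values lie within [-2.40, 65.50].

65.9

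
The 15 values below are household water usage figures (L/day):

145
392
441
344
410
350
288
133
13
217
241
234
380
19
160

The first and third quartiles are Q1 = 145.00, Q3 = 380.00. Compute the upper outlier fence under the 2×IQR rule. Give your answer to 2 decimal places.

850.00

IQR = Q3 − Q1 = 380.00 − 145.00 = 235.00.
Lower fence = Q1 − 2·IQR = 145.00 − 470.00 = -325.00.
Upper fence = Q3 + 2·IQR = 380.00 + 470.00 = 850.00.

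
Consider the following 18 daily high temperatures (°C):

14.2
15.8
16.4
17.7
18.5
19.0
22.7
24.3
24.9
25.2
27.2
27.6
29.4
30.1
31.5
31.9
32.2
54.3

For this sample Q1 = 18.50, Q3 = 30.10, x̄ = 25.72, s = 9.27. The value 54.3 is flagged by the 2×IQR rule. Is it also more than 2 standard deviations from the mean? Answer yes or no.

yes

z = (54.3 − 25.72) / 9.27 = 3.08.
|z| = 3.08 > 2.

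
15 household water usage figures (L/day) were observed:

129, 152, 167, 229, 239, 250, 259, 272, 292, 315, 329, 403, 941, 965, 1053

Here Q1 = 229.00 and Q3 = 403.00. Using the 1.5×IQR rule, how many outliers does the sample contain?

3

IQR = 174.00; fences at 229.00 − 261.00 = -32.00 and 403.00 + 261.00 = 664.00.
Outside the cutoffs: 941, 965, 1053.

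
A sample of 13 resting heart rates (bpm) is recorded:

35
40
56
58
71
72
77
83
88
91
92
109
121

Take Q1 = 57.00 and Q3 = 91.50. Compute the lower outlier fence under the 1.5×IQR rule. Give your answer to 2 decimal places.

5.25

IQR = Q3 − Q1 = 91.50 − 57.00 = 34.50.
Lower fence = Q1 − 1.5·IQR = 57.00 − 51.75 = 5.25.
Upper fence = Q3 + 1.5·IQR = 91.50 + 51.75 = 143.25.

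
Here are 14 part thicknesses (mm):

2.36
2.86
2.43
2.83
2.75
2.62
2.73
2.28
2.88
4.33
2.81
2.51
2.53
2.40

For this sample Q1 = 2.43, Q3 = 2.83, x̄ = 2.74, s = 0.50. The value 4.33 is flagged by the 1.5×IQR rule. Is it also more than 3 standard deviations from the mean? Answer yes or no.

yes

z = (4.33 − 2.74) / 0.50 = 3.18.
|z| = 3.18 > 3.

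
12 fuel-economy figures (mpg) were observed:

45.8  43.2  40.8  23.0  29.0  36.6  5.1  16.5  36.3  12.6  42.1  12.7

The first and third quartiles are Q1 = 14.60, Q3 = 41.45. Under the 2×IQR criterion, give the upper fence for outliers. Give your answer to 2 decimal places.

IQR = Q3 − Q1 = 41.45 − 14.60 = 26.85.
Lower fence = Q1 − 2·IQR = 14.60 − 53.70 = -39.10.
Upper fence = Q3 + 2·IQR = 41.45 + 53.70 = 95.15.

95.15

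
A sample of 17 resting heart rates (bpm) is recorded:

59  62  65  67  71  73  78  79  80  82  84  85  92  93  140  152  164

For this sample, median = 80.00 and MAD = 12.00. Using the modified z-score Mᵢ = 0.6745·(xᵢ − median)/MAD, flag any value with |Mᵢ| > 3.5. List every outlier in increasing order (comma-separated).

|Mᵢ| > 3.5 ⇔ |xᵢ − 80.00| > 3.5·12.00/0.6745 = 62.27.
So outliers lie outside [17.73, 142.27].
152: M = 4.05 → outlier.
164: M = 4.72 → outlier.

152, 164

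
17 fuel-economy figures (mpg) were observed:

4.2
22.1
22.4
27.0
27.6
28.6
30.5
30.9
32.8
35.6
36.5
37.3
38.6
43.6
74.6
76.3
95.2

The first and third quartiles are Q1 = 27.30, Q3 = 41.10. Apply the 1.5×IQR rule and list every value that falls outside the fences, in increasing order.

4.2, 74.6, 76.3, 95.2

IQR = Q3 − Q1 = 41.10 − 27.30 = 13.80.
Lower fence = Q1 − 1.5·IQR = 27.30 − 20.70 = 6.60.
Upper fence = Q3 + 1.5·IQR = 41.10 + 20.70 = 61.80.
4.2 < 6.60 → outlier.
74.6 > 61.80 → outlier.
76.3 > 61.80 → outlier.
95.2 > 61.80 → outlier.
All remaining values lie within [6.60, 61.80].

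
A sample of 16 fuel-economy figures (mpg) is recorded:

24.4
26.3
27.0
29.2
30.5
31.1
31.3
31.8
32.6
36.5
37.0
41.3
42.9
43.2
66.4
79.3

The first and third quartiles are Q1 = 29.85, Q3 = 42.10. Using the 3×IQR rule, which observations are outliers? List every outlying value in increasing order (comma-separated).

79.3

IQR = Q3 − Q1 = 42.10 − 29.85 = 12.25.
Lower fence = Q1 − 3·IQR = 29.85 − 36.75 = -6.90.
Upper fence = Q3 + 3·IQR = 42.10 + 36.75 = 78.85.
79.3 > 78.85 → outlier.
All remaining values lie within [-6.90, 78.85].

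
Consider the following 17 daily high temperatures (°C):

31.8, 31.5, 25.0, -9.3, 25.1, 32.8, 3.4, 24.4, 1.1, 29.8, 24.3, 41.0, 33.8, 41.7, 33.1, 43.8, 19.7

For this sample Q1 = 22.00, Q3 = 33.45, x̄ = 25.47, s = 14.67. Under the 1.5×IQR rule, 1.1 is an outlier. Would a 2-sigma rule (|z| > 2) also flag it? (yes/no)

no

z = (1.1 − 25.47) / 14.67 = -1.66.
|z| = 1.66 ≤ 2.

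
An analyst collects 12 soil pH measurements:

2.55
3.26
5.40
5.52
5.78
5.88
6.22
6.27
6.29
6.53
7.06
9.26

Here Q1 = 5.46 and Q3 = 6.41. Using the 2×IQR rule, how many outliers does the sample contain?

IQR = 0.95; fences at 5.46 − 1.90 = 3.56 and 6.41 + 1.90 = 8.31.
Outside the cutoffs: 2.55, 3.26, 9.26.

3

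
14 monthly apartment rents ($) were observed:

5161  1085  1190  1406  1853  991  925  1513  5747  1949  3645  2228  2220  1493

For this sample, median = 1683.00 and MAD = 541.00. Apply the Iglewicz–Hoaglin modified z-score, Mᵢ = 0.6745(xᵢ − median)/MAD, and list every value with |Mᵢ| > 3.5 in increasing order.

|Mᵢ| > 3.5 ⇔ |xᵢ − 1683.00| > 3.5·541.00/0.6745 = 2807.26.
So outliers lie outside [-1124.26, 4490.26].
5161: M = 4.34 → outlier.
5747: M = 5.07 → outlier.

5161, 5747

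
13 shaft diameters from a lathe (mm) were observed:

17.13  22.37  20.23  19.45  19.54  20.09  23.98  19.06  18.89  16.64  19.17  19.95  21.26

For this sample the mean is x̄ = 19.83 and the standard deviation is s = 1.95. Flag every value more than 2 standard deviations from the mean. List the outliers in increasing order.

23.98

Cutoffs at x̄ ± 2s: 19.83 ± 2·1.95 = [15.93, 23.73].
23.98: z = 2.13, |z| > 2 → outlier.
Every other value lies within [15.93, 23.73].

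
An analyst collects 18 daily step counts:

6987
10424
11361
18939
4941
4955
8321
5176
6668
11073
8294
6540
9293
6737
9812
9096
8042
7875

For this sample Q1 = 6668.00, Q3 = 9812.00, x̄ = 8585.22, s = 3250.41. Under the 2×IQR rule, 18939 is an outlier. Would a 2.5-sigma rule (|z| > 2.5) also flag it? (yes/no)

yes

z = (18939 − 8585.22) / 3250.41 = 3.19.
|z| = 3.19 > 2.5.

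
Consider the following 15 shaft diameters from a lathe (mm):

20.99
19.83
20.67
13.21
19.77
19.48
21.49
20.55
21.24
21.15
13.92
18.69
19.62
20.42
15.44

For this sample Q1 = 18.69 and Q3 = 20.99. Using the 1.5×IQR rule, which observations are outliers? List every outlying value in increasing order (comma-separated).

13.21, 13.92

IQR = Q3 − Q1 = 20.99 − 18.69 = 2.30.
Lower fence = Q1 − 1.5·IQR = 18.69 − 3.45 = 15.24.
Upper fence = Q3 + 1.5·IQR = 20.99 + 3.45 = 24.44.
13.21 < 15.24 → outlier.
13.92 < 15.24 → outlier.
All remaining values lie within [15.24, 24.44].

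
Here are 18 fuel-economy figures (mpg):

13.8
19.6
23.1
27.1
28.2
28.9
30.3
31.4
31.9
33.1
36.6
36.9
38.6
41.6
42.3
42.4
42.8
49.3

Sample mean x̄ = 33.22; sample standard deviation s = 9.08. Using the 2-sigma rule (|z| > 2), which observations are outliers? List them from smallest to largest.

Cutoffs at x̄ ± 2s: 33.22 ± 2·9.08 = [15.06, 51.38].
13.8: z = -2.14, |z| > 2 → outlier.
Every other value lies within [15.06, 51.38].

13.8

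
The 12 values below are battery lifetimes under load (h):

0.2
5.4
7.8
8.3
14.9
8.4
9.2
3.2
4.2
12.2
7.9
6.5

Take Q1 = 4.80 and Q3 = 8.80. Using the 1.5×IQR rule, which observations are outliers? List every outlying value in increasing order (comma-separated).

IQR = Q3 − Q1 = 8.80 − 4.80 = 4.00.
Lower fence = Q1 − 1.5·IQR = 4.80 − 6.00 = -1.20.
Upper fence = Q3 + 1.5·IQR = 8.80 + 6.00 = 14.80.
14.9 > 14.80 → outlier.
All remaining values lie within [-1.20, 14.80].

14.9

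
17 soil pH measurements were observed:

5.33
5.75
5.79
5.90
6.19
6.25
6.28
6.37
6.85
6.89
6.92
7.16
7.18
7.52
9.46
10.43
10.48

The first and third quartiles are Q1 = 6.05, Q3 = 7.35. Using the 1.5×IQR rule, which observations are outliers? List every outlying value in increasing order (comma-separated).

9.46, 10.43, 10.48

IQR = Q3 − Q1 = 7.35 − 6.05 = 1.30.
Lower fence = Q1 − 1.5·IQR = 6.05 − 1.95 = 4.10.
Upper fence = Q3 + 1.5·IQR = 7.35 + 1.95 = 9.30.
9.46 > 9.30 → outlier.
10.43 > 9.30 → outlier.
10.48 > 9.30 → outlier.
All remaining values lie within [4.10, 9.30].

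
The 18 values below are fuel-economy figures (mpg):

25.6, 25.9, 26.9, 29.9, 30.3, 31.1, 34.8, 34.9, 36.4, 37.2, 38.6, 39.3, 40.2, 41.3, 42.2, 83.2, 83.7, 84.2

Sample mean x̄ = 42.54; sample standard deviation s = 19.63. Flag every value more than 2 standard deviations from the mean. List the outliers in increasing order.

Cutoffs at x̄ ± 2s: 42.54 ± 2·19.63 = [3.28, 81.80].
83.2: z = 2.07, |z| > 2 → outlier.
83.7: z = 2.10, |z| > 2 → outlier.
84.2: z = 2.12, |z| > 2 → outlier.
Every other value lies within [3.28, 81.80].

83.2, 83.7, 84.2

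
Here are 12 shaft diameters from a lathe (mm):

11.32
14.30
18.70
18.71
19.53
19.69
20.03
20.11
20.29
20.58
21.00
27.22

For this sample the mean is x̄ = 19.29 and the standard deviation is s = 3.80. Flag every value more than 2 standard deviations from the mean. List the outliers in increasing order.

11.32, 27.22

Cutoffs at x̄ ± 2s: 19.29 ± 2·3.80 = [11.69, 26.89].
11.32: z = -2.10, |z| > 2 → outlier.
27.22: z = 2.09, |z| > 2 → outlier.
Every other value lies within [11.69, 26.89].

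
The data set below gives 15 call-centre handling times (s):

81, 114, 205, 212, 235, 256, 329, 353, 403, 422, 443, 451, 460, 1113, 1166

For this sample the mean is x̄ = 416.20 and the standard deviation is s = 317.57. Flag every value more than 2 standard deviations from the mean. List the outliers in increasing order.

1113, 1166

Cutoffs at x̄ ± 2s: 416.20 ± 2·317.57 = [-218.94, 1051.34].
1113: z = 2.19, |z| > 2 → outlier.
1166: z = 2.36, |z| > 2 → outlier.
Every other value lies within [-218.94, 1051.34].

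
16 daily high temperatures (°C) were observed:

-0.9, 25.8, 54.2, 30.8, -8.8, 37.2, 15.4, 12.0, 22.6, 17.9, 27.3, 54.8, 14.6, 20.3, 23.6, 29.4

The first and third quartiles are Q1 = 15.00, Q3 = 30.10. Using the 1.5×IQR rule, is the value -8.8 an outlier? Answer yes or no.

yes

IQR = Q3 − Q1 = 30.10 − 15.00 = 15.10.
Lower fence = Q1 − 1.5·IQR = 15.00 − 22.65 = -7.65.
Upper fence = Q3 + 1.5·IQR = 30.10 + 22.65 = 52.75.
-8.8 lies below the lower fence.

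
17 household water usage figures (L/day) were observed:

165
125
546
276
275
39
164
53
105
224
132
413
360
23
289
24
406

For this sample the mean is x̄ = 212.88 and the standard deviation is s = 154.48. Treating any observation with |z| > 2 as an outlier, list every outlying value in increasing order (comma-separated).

Cutoffs at x̄ ± 2s: 212.88 ± 2·154.48 = [-96.08, 521.84].
546: z = 2.16, |z| > 2 → outlier.
Every other value lies within [-96.08, 521.84].

546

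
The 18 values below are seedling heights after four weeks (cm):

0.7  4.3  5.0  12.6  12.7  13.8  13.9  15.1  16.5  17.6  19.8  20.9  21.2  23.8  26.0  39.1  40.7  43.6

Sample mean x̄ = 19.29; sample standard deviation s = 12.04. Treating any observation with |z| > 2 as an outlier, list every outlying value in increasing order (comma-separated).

Cutoffs at x̄ ± 2s: 19.29 ± 2·12.04 = [-4.79, 43.37].
43.6: z = 2.02, |z| > 2 → outlier.
Every other value lies within [-4.79, 43.37].

43.6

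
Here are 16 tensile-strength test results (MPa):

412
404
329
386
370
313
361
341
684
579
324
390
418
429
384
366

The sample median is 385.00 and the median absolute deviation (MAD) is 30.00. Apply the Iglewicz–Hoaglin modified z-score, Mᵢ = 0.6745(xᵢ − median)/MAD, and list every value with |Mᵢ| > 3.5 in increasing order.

579, 684

|Mᵢ| > 3.5 ⇔ |xᵢ − 385.00| > 3.5·30.00/0.6745 = 155.67.
So outliers lie outside [229.33, 540.67].
579: M = 4.36 → outlier.
684: M = 6.72 → outlier.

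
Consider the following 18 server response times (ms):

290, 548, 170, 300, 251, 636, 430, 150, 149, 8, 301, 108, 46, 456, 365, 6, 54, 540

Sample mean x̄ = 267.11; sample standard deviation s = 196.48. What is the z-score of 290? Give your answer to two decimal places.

0.12

z = (290 − 267.11) / 196.48 = 0.12.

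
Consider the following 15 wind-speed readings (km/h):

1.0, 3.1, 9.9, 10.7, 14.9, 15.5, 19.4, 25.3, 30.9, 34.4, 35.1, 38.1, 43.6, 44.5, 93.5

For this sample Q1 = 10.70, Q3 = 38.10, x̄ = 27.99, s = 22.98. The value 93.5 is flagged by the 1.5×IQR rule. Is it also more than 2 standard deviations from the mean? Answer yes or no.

z = (93.5 − 27.99) / 22.98 = 2.85.
|z| = 2.85 > 2.

yes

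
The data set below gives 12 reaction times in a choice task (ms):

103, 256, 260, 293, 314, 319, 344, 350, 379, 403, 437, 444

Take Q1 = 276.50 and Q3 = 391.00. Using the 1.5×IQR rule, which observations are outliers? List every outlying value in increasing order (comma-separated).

103

IQR = Q3 − Q1 = 391.00 − 276.50 = 114.50.
Lower fence = Q1 − 1.5·IQR = 276.50 − 171.75 = 104.75.
Upper fence = Q3 + 1.5·IQR = 391.00 + 171.75 = 562.75.
103 < 104.75 → outlier.
All remaining values lie within [104.75, 562.75].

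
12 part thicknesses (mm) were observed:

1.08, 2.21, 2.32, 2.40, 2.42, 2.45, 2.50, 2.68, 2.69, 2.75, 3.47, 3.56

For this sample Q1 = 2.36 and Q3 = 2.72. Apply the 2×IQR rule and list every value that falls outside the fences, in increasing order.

1.08, 3.47, 3.56

IQR = Q3 − Q1 = 2.72 − 2.36 = 0.36.
Lower fence = Q1 − 2·IQR = 2.36 − 0.72 = 1.64.
Upper fence = Q3 + 2·IQR = 2.72 + 0.72 = 3.44.
1.08 < 1.64 → outlier.
3.47 > 3.44 → outlier.
3.56 > 3.44 → outlier.
All remaining values lie within [1.64, 3.44].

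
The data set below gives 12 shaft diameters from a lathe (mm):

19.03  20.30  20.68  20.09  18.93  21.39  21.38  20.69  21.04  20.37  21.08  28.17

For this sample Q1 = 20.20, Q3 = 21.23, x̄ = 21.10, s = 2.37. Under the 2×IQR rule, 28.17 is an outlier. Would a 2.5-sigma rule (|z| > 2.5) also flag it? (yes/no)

yes

z = (28.17 − 21.10) / 2.37 = 2.98.
|z| = 2.98 > 2.5.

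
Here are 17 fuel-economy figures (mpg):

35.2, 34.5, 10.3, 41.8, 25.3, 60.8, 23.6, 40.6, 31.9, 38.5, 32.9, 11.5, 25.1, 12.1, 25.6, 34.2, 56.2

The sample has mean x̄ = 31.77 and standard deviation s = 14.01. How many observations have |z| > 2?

Cutoffs: x̄ ± 2s = [3.75, 59.79].
Outside the cutoffs: 60.8.

1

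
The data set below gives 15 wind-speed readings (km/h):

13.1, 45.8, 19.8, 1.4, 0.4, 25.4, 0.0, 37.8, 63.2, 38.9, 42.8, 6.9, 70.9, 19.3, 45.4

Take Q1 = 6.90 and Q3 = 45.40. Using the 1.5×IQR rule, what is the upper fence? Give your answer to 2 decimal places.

103.15

IQR = Q3 − Q1 = 45.40 − 6.90 = 38.50.
Lower fence = Q1 − 1.5·IQR = 6.90 − 57.75 = -50.85.
Upper fence = Q3 + 1.5·IQR = 45.40 + 57.75 = 103.15.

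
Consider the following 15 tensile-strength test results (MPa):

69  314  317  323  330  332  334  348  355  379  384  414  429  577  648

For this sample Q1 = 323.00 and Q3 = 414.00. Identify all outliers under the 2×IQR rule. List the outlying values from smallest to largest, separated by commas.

69, 648

IQR = Q3 − Q1 = 414.00 − 323.00 = 91.00.
Lower fence = Q1 − 2·IQR = 323.00 − 182.00 = 141.00.
Upper fence = Q3 + 2·IQR = 414.00 + 182.00 = 596.00.
69 < 141.00 → outlier.
648 > 596.00 → outlier.
All remaining values lie within [141.00, 596.00].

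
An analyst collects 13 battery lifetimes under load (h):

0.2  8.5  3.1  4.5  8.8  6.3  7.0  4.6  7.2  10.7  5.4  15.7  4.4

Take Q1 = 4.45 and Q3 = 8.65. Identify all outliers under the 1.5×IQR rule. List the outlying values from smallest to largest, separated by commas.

IQR = Q3 − Q1 = 8.65 − 4.45 = 4.20.
Lower fence = Q1 − 1.5·IQR = 4.45 − 6.30 = -1.85.
Upper fence = Q3 + 1.5·IQR = 8.65 + 6.30 = 14.95.
15.7 > 14.95 → outlier.
All remaining values lie within [-1.85, 14.95].

15.7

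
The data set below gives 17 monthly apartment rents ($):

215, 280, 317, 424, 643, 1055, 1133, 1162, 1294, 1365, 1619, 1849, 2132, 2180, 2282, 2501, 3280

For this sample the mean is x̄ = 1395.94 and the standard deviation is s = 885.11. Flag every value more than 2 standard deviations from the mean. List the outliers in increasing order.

3280

Cutoffs at x̄ ± 2s: 1395.94 ± 2·885.11 = [-374.28, 3166.16].
3280: z = 2.13, |z| > 2 → outlier.
Every other value lies within [-374.28, 3166.16].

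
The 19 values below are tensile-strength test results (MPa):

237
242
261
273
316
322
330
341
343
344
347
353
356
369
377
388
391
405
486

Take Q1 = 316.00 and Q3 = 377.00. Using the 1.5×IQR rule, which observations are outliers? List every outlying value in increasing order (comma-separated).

486

IQR = Q3 − Q1 = 377.00 − 316.00 = 61.00.
Lower fence = Q1 − 1.5·IQR = 316.00 − 91.50 = 224.50.
Upper fence = Q3 + 1.5·IQR = 377.00 + 91.50 = 468.50.
486 > 468.50 → outlier.
All remaining values lie within [224.50, 468.50].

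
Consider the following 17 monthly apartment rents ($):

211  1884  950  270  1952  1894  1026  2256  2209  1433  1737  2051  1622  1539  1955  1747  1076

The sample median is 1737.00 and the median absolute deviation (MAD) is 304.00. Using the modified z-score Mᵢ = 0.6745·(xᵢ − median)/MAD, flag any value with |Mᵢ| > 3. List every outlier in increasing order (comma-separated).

211, 270

|Mᵢ| > 3 ⇔ |xᵢ − 1737.00| > 3·304.00/0.6745 = 1352.11.
So outliers lie outside [384.89, 3089.11].
211: M = -3.39 → outlier.
270: M = -3.25 → outlier.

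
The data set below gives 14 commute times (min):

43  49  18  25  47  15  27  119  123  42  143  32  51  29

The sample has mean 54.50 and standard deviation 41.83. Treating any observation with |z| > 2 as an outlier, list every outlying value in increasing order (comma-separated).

Cutoffs at x̄ ± 2s: 54.50 ± 2·41.83 = [-29.16, 138.16].
143: z = 2.12, |z| > 2 → outlier.
Every other value lies within [-29.16, 138.16].

143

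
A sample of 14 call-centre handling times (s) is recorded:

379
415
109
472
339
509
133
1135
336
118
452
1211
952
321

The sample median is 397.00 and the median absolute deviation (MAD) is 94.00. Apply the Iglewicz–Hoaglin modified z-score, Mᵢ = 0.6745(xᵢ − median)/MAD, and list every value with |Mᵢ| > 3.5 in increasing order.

|Mᵢ| > 3.5 ⇔ |xᵢ − 397.00| > 3.5·94.00/0.6745 = 487.77.
So outliers lie outside [-90.77, 884.77].
952: M = 3.98 → outlier.
1135: M = 5.30 → outlier.
1211: M = 5.84 → outlier.

952, 1135, 1211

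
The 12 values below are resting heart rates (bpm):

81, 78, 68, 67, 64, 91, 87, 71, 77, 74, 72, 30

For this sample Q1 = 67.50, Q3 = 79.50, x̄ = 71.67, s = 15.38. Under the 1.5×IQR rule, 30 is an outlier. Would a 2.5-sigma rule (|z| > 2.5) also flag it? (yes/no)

yes

z = (30 − 71.67) / 15.38 = -2.71.
|z| = 2.71 > 2.5.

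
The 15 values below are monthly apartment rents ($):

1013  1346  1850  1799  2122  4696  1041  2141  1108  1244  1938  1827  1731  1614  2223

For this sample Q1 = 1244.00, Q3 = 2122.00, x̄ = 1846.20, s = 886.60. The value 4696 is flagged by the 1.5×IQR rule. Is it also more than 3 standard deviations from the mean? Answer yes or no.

z = (4696 − 1846.20) / 886.60 = 3.21.
|z| = 3.21 > 3.

yes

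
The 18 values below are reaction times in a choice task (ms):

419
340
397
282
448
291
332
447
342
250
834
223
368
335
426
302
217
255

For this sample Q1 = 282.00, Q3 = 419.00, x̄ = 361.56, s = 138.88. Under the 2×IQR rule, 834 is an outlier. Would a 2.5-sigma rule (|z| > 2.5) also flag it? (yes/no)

yes

z = (834 − 361.56) / 138.88 = 3.40.
|z| = 3.40 > 2.5.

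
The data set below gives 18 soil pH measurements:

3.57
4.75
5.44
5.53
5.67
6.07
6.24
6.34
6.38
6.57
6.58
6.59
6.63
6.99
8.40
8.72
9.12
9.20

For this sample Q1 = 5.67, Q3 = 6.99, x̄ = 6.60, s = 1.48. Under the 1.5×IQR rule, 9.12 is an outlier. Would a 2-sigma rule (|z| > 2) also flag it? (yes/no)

z = (9.12 − 6.60) / 1.48 = 1.70.
|z| = 1.70 ≤ 2.

no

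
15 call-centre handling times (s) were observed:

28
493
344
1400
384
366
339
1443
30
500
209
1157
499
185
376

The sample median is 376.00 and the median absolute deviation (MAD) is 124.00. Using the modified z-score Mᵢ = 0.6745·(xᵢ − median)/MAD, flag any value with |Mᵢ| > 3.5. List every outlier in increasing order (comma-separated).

1157, 1400, 1443

|Mᵢ| > 3.5 ⇔ |xᵢ − 376.00| > 3.5·124.00/0.6745 = 643.44.
So outliers lie outside [-267.44, 1019.44].
1157: M = 4.25 → outlier.
1400: M = 5.57 → outlier.
1443: M = 5.80 → outlier.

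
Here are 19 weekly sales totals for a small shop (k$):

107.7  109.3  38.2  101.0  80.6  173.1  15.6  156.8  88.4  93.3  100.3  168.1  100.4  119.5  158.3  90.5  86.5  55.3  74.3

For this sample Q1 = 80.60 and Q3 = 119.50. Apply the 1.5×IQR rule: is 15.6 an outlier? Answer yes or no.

yes

IQR = Q3 − Q1 = 119.50 − 80.60 = 38.90.
Lower fence = Q1 − 1.5·IQR = 80.60 − 58.35 = 22.25.
Upper fence = Q3 + 1.5·IQR = 119.50 + 58.35 = 177.85.
15.6 lies below the lower fence.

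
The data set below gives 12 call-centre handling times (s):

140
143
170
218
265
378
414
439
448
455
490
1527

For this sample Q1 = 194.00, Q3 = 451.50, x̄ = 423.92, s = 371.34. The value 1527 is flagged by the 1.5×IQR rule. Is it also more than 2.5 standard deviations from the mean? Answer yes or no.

yes

z = (1527 − 423.92) / 371.34 = 2.97.
|z| = 2.97 > 2.5.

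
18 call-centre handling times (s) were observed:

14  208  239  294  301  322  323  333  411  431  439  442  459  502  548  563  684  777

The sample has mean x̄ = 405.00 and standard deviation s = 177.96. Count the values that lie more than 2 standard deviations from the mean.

Cutoffs: x̄ ± 2s = [49.08, 760.92].
Outside the cutoffs: 14, 777.

2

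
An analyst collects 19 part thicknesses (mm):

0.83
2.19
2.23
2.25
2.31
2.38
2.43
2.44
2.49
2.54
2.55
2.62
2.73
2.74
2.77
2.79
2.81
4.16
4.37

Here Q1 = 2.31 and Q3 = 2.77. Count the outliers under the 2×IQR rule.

3

IQR = 0.46; fences at 2.31 − 0.92 = 1.39 and 2.77 + 0.92 = 3.69.
Outside the cutoffs: 0.83, 4.16, 4.37.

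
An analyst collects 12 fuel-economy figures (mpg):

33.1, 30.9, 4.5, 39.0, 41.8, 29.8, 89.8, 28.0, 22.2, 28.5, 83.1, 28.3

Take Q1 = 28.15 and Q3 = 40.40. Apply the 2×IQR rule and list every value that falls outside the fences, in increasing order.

IQR = Q3 − Q1 = 40.40 − 28.15 = 12.25.
Lower fence = Q1 − 2·IQR = 28.15 − 24.50 = 3.65.
Upper fence = Q3 + 2·IQR = 40.40 + 24.50 = 64.90.
83.1 > 64.90 → outlier.
89.8 > 64.90 → outlier.
All remaining values lie within [3.65, 64.90].

83.1, 89.8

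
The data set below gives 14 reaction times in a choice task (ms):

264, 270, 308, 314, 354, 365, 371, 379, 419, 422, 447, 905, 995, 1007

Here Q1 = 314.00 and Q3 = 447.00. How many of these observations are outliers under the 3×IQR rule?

3

IQR = 133.00; fences at 314.00 − 399.00 = -85.00 and 447.00 + 399.00 = 846.00.
Outside the cutoffs: 905, 995, 1007.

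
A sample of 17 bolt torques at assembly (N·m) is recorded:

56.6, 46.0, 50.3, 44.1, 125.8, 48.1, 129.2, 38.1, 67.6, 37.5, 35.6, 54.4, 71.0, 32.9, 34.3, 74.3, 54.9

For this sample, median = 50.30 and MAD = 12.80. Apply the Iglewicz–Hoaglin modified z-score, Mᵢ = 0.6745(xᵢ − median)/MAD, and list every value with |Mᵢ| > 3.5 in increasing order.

125.8, 129.2

|Mᵢ| > 3.5 ⇔ |xᵢ − 50.30| > 3.5·12.80/0.6745 = 66.42.
So outliers lie outside [-16.12, 116.72].
125.8: M = 3.98 → outlier.
129.2: M = 4.16 → outlier.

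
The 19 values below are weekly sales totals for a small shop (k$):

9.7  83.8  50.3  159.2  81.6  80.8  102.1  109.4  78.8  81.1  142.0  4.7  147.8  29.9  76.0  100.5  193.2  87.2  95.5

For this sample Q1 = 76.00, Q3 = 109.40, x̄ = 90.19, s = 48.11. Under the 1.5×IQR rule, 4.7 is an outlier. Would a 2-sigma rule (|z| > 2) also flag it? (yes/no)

z = (4.7 − 90.19) / 48.11 = -1.78.
|z| = 1.78 ≤ 2.

no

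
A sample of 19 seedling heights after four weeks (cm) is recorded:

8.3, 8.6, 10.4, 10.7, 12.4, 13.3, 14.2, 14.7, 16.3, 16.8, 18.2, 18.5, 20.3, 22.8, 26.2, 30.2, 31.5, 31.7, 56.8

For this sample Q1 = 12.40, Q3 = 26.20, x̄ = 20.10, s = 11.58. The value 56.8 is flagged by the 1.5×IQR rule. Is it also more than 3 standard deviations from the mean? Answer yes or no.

z = (56.8 − 20.10) / 11.58 = 3.17.
|z| = 3.17 > 3.

yes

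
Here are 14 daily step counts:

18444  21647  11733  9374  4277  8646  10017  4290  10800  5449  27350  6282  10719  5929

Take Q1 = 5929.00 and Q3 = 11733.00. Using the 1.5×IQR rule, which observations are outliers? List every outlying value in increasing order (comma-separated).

IQR = Q3 − Q1 = 11733.00 − 5929.00 = 5804.00.
Lower fence = Q1 − 1.5·IQR = 5929.00 − 8706.00 = -2777.00.
Upper fence = Q3 + 1.5·IQR = 11733.00 + 8706.00 = 20439.00.
21647 > 20439.00 → outlier.
27350 > 20439.00 → outlier.
All remaining values lie within [-2777.00, 20439.00].

21647, 27350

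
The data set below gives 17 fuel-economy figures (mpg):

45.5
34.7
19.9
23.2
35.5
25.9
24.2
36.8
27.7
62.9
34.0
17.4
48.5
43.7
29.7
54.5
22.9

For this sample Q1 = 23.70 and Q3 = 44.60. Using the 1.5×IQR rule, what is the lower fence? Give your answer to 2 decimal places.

IQR = Q3 − Q1 = 44.60 − 23.70 = 20.90.
Lower fence = Q1 − 1.5·IQR = 23.70 − 31.35 = -7.65.
Upper fence = Q3 + 1.5·IQR = 44.60 + 31.35 = 75.95.

-7.65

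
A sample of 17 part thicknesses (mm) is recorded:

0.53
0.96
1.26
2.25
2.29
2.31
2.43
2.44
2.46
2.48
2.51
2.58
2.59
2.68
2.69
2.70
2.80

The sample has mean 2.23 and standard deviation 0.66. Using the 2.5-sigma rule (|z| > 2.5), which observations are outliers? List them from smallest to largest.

0.53

Cutoffs at x̄ ± 2.5s: 2.23 ± 2.5·0.66 = [0.58, 3.88].
0.53: z = -2.58, |z| > 2.5 → outlier.
Every other value lies within [0.58, 3.88].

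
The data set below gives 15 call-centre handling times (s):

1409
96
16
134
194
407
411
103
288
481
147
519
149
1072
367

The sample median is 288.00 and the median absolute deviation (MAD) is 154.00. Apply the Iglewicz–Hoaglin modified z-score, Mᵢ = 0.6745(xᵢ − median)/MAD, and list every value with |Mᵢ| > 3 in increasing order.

|Mᵢ| > 3 ⇔ |xᵢ − 288.00| > 3·154.00/0.6745 = 684.95.
So outliers lie outside [-396.95, 972.95].
1072: M = 3.43 → outlier.
1409: M = 4.91 → outlier.

1072, 1409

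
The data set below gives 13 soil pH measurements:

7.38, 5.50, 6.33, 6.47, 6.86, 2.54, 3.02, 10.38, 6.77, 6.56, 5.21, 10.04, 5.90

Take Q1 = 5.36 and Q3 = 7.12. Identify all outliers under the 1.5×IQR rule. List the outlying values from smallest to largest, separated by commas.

2.54, 10.04, 10.38

IQR = Q3 − Q1 = 7.12 − 5.36 = 1.76.
Lower fence = Q1 − 1.5·IQR = 5.36 − 2.64 = 2.72.
Upper fence = Q3 + 1.5·IQR = 7.12 + 2.64 = 9.76.
2.54 < 2.72 → outlier.
10.04 > 9.76 → outlier.
10.38 > 9.76 → outlier.
All remaining values lie within [2.72, 9.76].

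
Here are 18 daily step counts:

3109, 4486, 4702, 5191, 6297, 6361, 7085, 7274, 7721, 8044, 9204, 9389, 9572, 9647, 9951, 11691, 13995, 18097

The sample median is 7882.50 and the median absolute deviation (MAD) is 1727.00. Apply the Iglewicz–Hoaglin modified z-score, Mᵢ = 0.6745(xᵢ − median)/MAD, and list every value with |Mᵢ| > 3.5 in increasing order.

|Mᵢ| > 3.5 ⇔ |xᵢ − 7882.50| > 3.5·1727.00/0.6745 = 8961.45.
So outliers lie outside [-1078.95, 16843.95].
18097: M = 3.99 → outlier.

18097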